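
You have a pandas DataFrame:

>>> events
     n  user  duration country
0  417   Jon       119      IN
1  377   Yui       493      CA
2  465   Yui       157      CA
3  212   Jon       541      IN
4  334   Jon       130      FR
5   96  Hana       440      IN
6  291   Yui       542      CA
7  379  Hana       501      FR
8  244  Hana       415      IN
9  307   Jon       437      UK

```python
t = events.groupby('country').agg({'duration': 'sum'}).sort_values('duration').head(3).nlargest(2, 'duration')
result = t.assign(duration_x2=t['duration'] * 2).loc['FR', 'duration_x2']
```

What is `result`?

1262

group by country, sum of duration:
         duration
country          
CA           1192
FR            631
IN           1515
UK            437
sort by duration:
         duration
country          
UK            437
FR            631
CA           1192
IN           1515
take first 3 rows:
         duration
country          
UK            437
FR            631
CA           1192
take 2 rows with largest duration:
         duration
country          
CA           1192
FR            631
add column duration_x2 = t['duration'] * 2:
         duration  duration_x2
country                       
CA           1192         2384
FR            631         1262
value at row 'FR', column 'duration_x2' → 1262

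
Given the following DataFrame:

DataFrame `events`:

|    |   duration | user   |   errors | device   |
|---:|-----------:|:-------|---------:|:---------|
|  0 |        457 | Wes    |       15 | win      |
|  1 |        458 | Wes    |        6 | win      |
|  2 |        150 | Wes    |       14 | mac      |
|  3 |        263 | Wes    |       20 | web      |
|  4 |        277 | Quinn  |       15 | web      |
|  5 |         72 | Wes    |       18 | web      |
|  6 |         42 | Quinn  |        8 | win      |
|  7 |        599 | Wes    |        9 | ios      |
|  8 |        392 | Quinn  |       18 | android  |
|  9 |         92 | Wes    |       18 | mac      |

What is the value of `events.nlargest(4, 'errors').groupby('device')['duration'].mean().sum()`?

651.5

take 4 rows with largest errors:
   duration   user  errors   device
3       263    Wes      20      web
5        72    Wes      18      web
8       392  Quinn      18  android
9        92    Wes      18      mac
group by device, mean of duration:
device
android    392.0
mac         92.0
web        167.5
Name: duration, dtype: float64
Hence 651.5.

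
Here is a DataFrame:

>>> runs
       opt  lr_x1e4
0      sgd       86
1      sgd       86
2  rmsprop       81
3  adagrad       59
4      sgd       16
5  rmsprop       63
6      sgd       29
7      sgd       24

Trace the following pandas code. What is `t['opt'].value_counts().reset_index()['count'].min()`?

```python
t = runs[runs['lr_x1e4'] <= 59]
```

1

filter rows where lr_x1e4 <= 59:
       opt  lr_x1e4
3  adagrad       59
4      sgd       16
6      sgd       29
7      sgd       24
value_counts of opt:
opt
sgd        3
adagrad    1
Name: count, dtype: int64
reset_index():
       opt  count
0      sgd      3
1  adagrad      1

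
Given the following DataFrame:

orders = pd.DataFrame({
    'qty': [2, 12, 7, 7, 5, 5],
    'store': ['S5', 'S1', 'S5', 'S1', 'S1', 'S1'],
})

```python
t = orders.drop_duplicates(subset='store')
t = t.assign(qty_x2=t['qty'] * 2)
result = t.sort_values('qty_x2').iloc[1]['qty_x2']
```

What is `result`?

drop duplicate store (keep=first):
   qty store
0    2    S5
1   12    S1
add column qty_x2 = t['qty'] * 2:
   qty store  qty_x2
0    2    S5       4
1   12    S1      24
sort by qty_x2:
   qty store  qty_x2
0    2    S5       4
1   12    S1      24
So iloc[1]['qty_x2'] = 24.

24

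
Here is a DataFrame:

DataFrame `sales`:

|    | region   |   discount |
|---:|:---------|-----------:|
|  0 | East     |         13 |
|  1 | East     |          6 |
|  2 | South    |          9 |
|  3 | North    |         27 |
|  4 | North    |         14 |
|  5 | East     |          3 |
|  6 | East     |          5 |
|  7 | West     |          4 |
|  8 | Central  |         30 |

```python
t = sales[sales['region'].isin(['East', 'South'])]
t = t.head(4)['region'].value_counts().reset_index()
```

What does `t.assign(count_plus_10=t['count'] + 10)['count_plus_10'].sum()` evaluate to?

filter rows where region in ['East', 'South']:
  region  discount
0   East        13
1   East         6
2  South         9
5   East         3
6   East         5
take first 4 rows:
  region  discount
0   East        13
1   East         6
2  South         9
5   East         3
value_counts of region:
region
East     3
South    1
Name: count, dtype: int64
reset_index():
  region  count
0   East      3
1  South      1
add column count_plus_10 = t['count'] + 10:
  region  count  count_plus_10
0   East      3             13
1  South      1             11
Taking the sum of column 'count_plus_10' gives 24.

24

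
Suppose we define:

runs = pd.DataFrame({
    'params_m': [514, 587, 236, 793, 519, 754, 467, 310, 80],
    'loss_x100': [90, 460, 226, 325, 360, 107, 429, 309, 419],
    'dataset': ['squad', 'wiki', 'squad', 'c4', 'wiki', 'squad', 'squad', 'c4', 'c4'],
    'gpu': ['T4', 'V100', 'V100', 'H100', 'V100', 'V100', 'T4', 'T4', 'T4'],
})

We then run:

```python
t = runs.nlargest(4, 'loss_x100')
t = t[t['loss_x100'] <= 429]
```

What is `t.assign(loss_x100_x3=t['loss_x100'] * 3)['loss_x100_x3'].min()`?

take 4 rows with largest loss_x100:
   params_m  loss_x100 dataset   gpu
1       587        460    wiki  V100
6       467        429   squad    T4
8        80        419      c4    T4
4       519        360    wiki  V100
filter rows where loss_x100 <= 429:
   params_m  loss_x100 dataset   gpu
6       467        429   squad    T4
8        80        419      c4    T4
4       519        360    wiki  V100
add column loss_x100_x3 = t['loss_x100'] * 3:
   params_m  loss_x100 dataset   gpu  loss_x100_x3
6       467        429   squad    T4          1287
8        80        419      c4    T4          1257
4       519        360    wiki  V100          1080
Taking the min of column 'loss_x100_x3' gives 1080.

1080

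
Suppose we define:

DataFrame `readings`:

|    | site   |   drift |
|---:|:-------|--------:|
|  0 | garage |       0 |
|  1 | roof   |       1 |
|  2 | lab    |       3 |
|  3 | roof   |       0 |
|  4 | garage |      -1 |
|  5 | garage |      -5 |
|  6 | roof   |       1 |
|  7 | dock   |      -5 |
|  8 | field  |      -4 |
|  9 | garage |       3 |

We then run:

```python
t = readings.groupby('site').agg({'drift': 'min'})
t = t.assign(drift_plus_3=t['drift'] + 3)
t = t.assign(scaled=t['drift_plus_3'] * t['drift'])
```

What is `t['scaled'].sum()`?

42

group by site, min of drift:
        drift
site         
dock       -5
field      -4
garage     -5
lab         3
roof        0
add column drift_plus_3 = t['drift'] + 3:
        drift  drift_plus_3
site                       
dock       -5            -2
field      -4            -1
garage     -5            -2
lab         3             6
roof        0             3
add column scaled = t['drift_plus_3'] * t['drift']:
        drift  drift_plus_3  scaled
site                               
dock       -5            -2      10
field      -4            -1       4
garage     -5            -2      10
lab         3             6      18
roof        0             3       0
Hence 42.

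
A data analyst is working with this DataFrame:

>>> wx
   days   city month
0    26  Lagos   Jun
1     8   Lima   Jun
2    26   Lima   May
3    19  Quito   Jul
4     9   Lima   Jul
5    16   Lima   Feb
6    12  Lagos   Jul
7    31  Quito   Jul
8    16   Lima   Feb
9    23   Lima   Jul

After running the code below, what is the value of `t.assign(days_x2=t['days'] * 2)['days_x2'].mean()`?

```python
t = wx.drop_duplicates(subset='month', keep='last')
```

drop duplicate month (keep=last):
   days  city month
1     8  Lima   Jun
2    26  Lima   May
8    16  Lima   Feb
9    23  Lima   Jul
add column days_x2 = t['days'] * 2:
   days  city month  days_x2
1     8  Lima   Jun       16
2    26  Lima   May       52
8    16  Lima   Feb       32
9    23  Lima   Jul       46

36.5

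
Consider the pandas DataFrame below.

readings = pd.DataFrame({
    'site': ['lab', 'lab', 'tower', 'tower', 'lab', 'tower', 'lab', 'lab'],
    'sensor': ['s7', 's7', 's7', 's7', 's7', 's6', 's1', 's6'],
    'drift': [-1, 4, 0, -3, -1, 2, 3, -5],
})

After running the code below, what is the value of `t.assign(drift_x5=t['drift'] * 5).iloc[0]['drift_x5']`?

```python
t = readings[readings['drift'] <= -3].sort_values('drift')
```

filter rows where drift <= -3:
    site sensor  drift
3  tower     s7     -3
7    lab     s6     -5
sort by drift:
    site sensor  drift
7    lab     s6     -5
3  tower     s7     -3
add column drift_x5 = t['drift'] * 5:
    site sensor  drift  drift_x5
7    lab     s6     -5       -25
3  tower     s7     -3       -15
Reading off the value at position 0, column 'drift_x5', we get -25.

-25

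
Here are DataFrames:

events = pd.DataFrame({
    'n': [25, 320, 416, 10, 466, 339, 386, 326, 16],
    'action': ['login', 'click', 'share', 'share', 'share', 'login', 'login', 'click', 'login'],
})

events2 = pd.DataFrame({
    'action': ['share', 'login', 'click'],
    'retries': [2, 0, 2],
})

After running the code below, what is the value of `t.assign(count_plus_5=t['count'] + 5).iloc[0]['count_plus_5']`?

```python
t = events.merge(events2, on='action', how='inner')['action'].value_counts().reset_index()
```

merge on 'action' (how='inner') → 9 rows:
     n action  retries
0   25  login        0
1  320  click        2
2  416  share        2
3   10  share        2
4  466  share        2
5  339  login        0
6  386  login        0
7  326  click        2
8   16  login        0
value_counts of action:
action
login    4
share    3
click    2
Name: count, dtype: int64
reset_index():
  action  count
0  login      4
1  share      3
2  click      2
add column count_plus_5 = t['count'] + 5:
  action  count  count_plus_5
0  login      4             9
1  share      3             8
2  click      2             7
So iloc[0]['count_plus_5'] = 9.

9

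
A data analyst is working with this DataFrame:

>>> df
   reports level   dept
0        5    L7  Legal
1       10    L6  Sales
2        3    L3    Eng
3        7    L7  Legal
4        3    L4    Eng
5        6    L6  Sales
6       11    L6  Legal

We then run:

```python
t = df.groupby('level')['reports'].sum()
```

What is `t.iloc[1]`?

group by level, sum of reports:
level
L3     3
L4     3
L6    27
L7    12
Name: reports, dtype: int64
Reading off the value at position 1, we get 3.

3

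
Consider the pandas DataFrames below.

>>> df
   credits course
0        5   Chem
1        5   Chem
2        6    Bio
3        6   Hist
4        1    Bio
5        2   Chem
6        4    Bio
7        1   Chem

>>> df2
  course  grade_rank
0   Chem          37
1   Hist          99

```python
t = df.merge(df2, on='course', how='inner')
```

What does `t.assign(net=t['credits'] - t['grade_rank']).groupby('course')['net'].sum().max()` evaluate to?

-93

merge on 'course' (how='inner') → 5 rows:
   credits course  grade_rank
0        5   Chem          37
1        5   Chem          37
2        6   Hist          99
3        2   Chem          37
4        1   Chem          37
add column net = t['credits'] - t['grade_rank']:
   credits course  grade_rank  net
0        5   Chem          37  -32
1        5   Chem          37  -32
2        6   Hist          99  -93
3        2   Chem          37  -35
4        1   Chem          37  -36
group by course, sum of net:
course
Chem   -135
Hist    -93
Name: net, dtype: int64
Hence -93.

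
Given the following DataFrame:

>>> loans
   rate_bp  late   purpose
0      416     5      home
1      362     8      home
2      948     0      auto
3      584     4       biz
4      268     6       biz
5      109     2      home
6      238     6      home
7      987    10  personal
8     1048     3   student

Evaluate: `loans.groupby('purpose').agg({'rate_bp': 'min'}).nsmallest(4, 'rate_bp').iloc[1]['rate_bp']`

group by purpose, min of rate_bp:
          rate_bp
purpose          
auto          948
biz           268
home          109
personal      987
student      1048
take 4 rows with smallest rate_bp:
          rate_bp
purpose          
home          109
biz           268
auto          948
personal      987
value at position 1, column 'rate_bp' → 268

268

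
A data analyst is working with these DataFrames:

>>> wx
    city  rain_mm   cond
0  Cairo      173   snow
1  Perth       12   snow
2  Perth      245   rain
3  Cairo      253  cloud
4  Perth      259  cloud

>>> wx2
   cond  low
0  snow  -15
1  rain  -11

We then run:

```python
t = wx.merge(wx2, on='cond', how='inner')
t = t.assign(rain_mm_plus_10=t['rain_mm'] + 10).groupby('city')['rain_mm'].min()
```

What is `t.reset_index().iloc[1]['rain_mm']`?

merge on 'cond' (how='inner') → 3 rows:
    city  rain_mm  cond  low
0  Cairo      173  snow  -15
1  Perth       12  snow  -15
2  Perth      245  rain  -11
add column rain_mm_plus_10 = t['rain_mm'] + 10:
    city  rain_mm  cond  low  rain_mm_plus_10
0  Cairo      173  snow  -15              183
1  Perth       12  snow  -15               22
2  Perth      245  rain  -11              255
group by city, min of rain_mm:
city
Cairo    173
Perth     12
Name: rain_mm, dtype: int64
reset_index():
    city  rain_mm
0  Cairo      173
1  Perth       12

12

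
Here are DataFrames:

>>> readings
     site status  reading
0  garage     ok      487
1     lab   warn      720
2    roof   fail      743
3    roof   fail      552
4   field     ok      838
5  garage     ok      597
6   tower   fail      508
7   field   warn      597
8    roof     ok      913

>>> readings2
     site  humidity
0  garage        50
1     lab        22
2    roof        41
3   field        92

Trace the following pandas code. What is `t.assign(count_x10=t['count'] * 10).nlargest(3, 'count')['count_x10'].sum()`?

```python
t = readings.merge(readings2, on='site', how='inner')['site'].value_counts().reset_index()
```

merge on 'site' (how='inner') → 8 rows:
     site status  reading  humidity
0  garage     ok      487        50
1     lab   warn      720        22
2    roof   fail      743        41
3    roof   fail      552        41
4   field     ok      838        92
5  garage     ok      597        50
6   field   warn      597        92
7    roof     ok      913        41
value_counts of site:
site
roof      3
garage    2
field     2
lab       1
Name: count, dtype: int64
reset_index():
     site  count
0    roof      3
1  garage      2
2   field      2
3     lab      1
add column count_x10 = t['count'] * 10:
     site  count  count_x10
0    roof      3         30
1  garage      2         20
2   field      2         20
3     lab      1         10
take 3 rows with largest count:
     site  count  count_x10
0    roof      3         30
1  garage      2         20
2   field      2         20
Reading off the sum of column 'count_x10', we get 70.

70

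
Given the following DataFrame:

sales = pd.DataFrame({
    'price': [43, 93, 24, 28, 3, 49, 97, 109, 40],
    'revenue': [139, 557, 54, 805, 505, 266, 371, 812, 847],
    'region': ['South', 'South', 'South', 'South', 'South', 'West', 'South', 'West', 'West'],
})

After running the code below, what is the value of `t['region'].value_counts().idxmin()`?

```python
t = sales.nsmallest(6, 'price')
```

West

take 6 rows with smallest price:
   price  revenue region
4      3      505  South
2     24       54  South
3     28      805  South
8     40      847   West
0     43      139  South
5     49      266   West
value_counts of region:
region
South    4
West     2
Name: count, dtype: int64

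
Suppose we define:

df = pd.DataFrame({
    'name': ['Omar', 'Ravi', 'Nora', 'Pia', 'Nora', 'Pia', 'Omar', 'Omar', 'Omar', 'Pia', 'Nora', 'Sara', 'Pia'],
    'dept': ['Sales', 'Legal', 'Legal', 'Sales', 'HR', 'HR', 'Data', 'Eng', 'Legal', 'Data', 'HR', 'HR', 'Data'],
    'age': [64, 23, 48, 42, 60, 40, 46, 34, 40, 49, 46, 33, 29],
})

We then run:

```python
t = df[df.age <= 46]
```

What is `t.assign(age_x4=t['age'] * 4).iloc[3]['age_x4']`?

filter rows where age <= 46:
    name   dept  age
1   Ravi  Legal   23
3    Pia  Sales   42
5    Pia     HR   40
6   Omar   Data   46
7   Omar    Eng   34
8   Omar  Legal   40
10  Nora     HR   46
11  Sara     HR   33
12   Pia   Data   29
add column age_x4 = t['age'] * 4:
    name   dept  age  age_x4
1   Ravi  Legal   23      92
3    Pia  Sales   42     168
5    Pia     HR   40     160
6   Omar   Data   46     184
7   Omar    Eng   34     136
8   Omar  Legal   40     160
10  Nora     HR   46     184
11  Sara     HR   33     132
12   Pia   Data   29     116
Then the value at position 3, column 'age_x4': 184

184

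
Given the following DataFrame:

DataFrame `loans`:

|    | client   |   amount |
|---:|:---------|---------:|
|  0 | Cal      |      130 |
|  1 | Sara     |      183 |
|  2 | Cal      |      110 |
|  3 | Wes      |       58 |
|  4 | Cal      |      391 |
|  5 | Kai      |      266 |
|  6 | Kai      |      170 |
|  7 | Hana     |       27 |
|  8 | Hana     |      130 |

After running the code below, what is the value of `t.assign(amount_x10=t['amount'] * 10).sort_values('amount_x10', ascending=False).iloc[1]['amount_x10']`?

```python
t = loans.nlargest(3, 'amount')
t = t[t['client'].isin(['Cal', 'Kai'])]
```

2660

take 3 rows with largest amount:
  client  amount
4    Cal     391
5    Kai     266
1   Sara     183
filter rows where client in ['Cal', 'Kai']:
  client  amount
4    Cal     391
5    Kai     266
add column amount_x10 = t['amount'] * 10:
  client  amount  amount_x10
4    Cal     391        3910
5    Kai     266        2660
sort by amount_x10 descending:
  client  amount  amount_x10
4    Cal     391        3910
5    Kai     266        2660
Finally, value at position 1, column 'amount_x10' = 2660.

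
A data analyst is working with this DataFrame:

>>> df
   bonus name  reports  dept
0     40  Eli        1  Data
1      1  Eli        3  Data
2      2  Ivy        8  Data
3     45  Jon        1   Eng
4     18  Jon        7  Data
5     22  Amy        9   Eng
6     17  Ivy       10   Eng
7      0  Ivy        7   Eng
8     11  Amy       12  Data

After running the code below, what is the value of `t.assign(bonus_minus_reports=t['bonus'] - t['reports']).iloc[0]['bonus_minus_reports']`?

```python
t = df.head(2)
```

take first 2 rows:
   bonus name  reports  dept
0     40  Eli        1  Data
1      1  Eli        3  Data
add column bonus_minus_reports = t['bonus'] - t['reports']:
   bonus name  reports  dept  bonus_minus_reports
0     40  Eli        1  Data                   39
1      1  Eli        3  Data                   -2

39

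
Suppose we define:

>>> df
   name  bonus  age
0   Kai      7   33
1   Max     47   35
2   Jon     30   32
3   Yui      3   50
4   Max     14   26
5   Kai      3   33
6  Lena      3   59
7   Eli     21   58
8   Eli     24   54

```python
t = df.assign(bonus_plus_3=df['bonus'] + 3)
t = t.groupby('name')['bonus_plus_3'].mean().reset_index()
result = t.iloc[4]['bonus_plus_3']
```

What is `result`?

add column bonus_plus_3 = df['bonus'] + 3:
   name  bonus  age  bonus_plus_3
0   Kai      7   33            10
1   Max     47   35            50
2   Jon     30   32            33
3   Yui      3   50             6
4   Max     14   26            17
5   Kai      3   33             6
6  Lena      3   59             6
7   Eli     21   58            24
8   Eli     24   54            27
group by name, mean of bonus_plus_3:
name
Eli     25.5
Jon     33.0
Kai      8.0
Lena     6.0
Max     33.5
Yui      6.0
Name: bonus_plus_3, dtype: float64
reset_index():
   name  bonus_plus_3
0   Eli          25.5
1   Jon          33.0
2   Kai           8.0
3  Lena           6.0
4   Max          33.5
5   Yui           6.0
Reading off the value at position 4, column 'bonus_plus_3', we get 33.5.

33.5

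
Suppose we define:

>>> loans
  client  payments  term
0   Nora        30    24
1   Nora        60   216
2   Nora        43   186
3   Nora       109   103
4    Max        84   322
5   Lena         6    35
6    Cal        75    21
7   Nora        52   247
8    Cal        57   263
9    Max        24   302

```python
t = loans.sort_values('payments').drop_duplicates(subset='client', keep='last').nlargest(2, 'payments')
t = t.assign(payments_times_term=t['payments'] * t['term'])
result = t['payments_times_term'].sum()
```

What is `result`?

sort by payments:
  client  payments  term
5   Lena         6    35
9    Max        24   302
0   Nora        30    24
2   Nora        43   186
7   Nora        52   247
8    Cal        57   263
1   Nora        60   216
6    Cal        75    21
4    Max        84   322
3   Nora       109   103
drop duplicate client (keep=last):
  client  payments  term
5   Lena         6    35
6    Cal        75    21
4    Max        84   322
3   Nora       109   103
take 2 rows with largest payments:
  client  payments  term
3   Nora       109   103
4    Max        84   322
add column payments_times_term = t['payments'] * t['term']:
  client  payments  term  payments_times_term
3   Nora       109   103                11227
4    Max        84   322                27048
The sum of column 'payments_times_term' is 38275.

38275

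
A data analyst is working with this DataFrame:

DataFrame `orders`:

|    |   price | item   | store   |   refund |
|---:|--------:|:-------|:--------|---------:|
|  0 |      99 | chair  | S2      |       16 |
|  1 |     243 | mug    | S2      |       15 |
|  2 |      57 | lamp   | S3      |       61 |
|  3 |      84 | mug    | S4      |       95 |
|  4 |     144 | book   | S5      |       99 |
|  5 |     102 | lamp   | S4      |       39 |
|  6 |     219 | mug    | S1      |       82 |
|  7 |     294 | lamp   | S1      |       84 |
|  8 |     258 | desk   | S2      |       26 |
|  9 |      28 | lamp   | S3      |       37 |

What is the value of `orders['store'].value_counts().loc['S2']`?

value_counts of store:
store
S2    3
S3    2
S4    2
S1    2
S5    1
Name: count, dtype: int64
Reading off the value at index 'S2', we get 3.

3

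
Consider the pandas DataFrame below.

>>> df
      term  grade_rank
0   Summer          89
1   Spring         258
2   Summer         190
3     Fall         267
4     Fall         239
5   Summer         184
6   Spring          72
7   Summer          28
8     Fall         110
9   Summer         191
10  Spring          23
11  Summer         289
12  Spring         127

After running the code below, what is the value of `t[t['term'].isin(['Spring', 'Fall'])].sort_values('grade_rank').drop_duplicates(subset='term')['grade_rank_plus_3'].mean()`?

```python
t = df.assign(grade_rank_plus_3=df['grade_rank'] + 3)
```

add column grade_rank_plus_3 = df['grade_rank'] + 3:
      term  grade_rank  grade_rank_plus_3
0   Summer          89                 92
1   Spring         258                261
2   Summer         190                193
3     Fall         267                270
4     Fall         239                242
5   Summer         184                187
6   Spring          72                 75
7   Summer          28                 31
8     Fall         110                113
9   Summer         191                194
10  Spring          23                 26
11  Summer         289                292
12  Spring         127                130
filter rows where term in ['Spring', 'Fall']:
      term  grade_rank  grade_rank_plus_3
1   Spring         258                261
3     Fall         267                270
4     Fall         239                242
6   Spring          72                 75
8     Fall         110                113
10  Spring          23                 26
12  Spring         127                130
sort by grade_rank:
      term  grade_rank  grade_rank_plus_3
10  Spring          23                 26
6   Spring          72                 75
8     Fall         110                113
12  Spring         127                130
4     Fall         239                242
1   Spring         258                261
3     Fall         267                270
drop duplicate term (keep=first):
      term  grade_rank  grade_rank_plus_3
10  Spring          23                 26
8     Fall         110                113

69.5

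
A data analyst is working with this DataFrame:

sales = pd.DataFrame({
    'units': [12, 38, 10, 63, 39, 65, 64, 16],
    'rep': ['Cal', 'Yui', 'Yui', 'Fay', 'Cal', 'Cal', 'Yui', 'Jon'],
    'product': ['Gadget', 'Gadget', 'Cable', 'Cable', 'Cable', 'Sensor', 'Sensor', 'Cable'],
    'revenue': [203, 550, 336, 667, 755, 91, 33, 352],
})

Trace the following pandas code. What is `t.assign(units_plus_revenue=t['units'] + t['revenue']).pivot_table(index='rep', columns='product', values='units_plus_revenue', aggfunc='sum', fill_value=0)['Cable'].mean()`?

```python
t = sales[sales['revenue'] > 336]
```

473.0

filter rows where revenue > 336:
   units  rep product  revenue
1     38  Yui  Gadget      550
3     63  Fay   Cable      667
4     39  Cal   Cable      755
7     16  Jon   Cable      352
add column units_plus_revenue = t['units'] + t['revenue']:
   units  rep product  revenue  units_plus_revenue
1     38  Yui  Gadget      550                 588
3     63  Fay   Cable      667                 730
4     39  Cal   Cable      755                 794
7     16  Jon   Cable      352                 368
pivot: rows=rep, cols=product, sum(units_plus_revenue):
product  Cable  Gadget
rep                   
Cal        794       0
Fay        730       0
Jon        368       0
Yui          0     588
Finally, mean of column 'Cable' = 473.0.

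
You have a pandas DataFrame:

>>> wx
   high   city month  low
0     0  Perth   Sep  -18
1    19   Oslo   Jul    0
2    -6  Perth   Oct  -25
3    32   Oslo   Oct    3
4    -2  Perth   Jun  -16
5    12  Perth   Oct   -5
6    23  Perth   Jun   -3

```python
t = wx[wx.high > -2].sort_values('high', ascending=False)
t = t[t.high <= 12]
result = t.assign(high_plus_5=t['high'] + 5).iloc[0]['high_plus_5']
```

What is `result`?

filter rows where high > -2:
   high   city month  low
0     0  Perth   Sep  -18
1    19   Oslo   Jul    0
3    32   Oslo   Oct    3
5    12  Perth   Oct   -5
6    23  Perth   Jun   -3
sort by high descending:
   high   city month  low
3    32   Oslo   Oct    3
6    23  Perth   Jun   -3
1    19   Oslo   Jul    0
5    12  Perth   Oct   -5
0     0  Perth   Sep  -18
filter rows where high <= 12:
   high   city month  low
5    12  Perth   Oct   -5
0     0  Perth   Sep  -18
add column high_plus_5 = t['high'] + 5:
   high   city month  low  high_plus_5
5    12  Perth   Oct   -5           17
0     0  Perth   Sep  -18            5
Then the value at position 0, column 'high_plus_5': 17

17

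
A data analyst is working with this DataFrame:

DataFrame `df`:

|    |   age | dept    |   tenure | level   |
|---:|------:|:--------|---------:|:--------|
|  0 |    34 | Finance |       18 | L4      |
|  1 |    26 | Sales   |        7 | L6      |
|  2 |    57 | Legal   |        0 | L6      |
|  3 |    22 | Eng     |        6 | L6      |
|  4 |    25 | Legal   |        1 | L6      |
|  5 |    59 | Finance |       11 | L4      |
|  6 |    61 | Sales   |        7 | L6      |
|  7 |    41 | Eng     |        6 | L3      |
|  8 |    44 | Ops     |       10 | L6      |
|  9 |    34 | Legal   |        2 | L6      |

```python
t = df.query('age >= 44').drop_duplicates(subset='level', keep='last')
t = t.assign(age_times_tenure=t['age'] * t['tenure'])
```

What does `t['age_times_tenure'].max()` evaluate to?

649

filter rows where age >= 44:
   age     dept  tenure level
2   57    Legal       0    L6
5   59  Finance      11    L4
6   61    Sales       7    L6
8   44      Ops      10    L6
drop duplicate level (keep=last):
   age     dept  tenure level
5   59  Finance      11    L4
8   44      Ops      10    L6
add column age_times_tenure = t['age'] * t['tenure']:
   age     dept  tenure level  age_times_tenure
5   59  Finance      11    L4               649
8   44      Ops      10    L6               440
Taking the max of column 'age_times_tenure' gives 649.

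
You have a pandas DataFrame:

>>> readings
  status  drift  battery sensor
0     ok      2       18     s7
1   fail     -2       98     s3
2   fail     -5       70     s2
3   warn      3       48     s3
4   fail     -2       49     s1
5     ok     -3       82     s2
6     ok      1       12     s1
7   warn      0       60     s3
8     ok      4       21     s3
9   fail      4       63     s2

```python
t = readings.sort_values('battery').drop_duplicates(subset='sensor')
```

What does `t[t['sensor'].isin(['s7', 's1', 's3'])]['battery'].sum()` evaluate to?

51

sort by battery:
  status  drift  battery sensor
6     ok      1       12     s1
0     ok      2       18     s7
8     ok      4       21     s3
3   warn      3       48     s3
4   fail     -2       49     s1
7   warn      0       60     s3
9   fail      4       63     s2
2   fail     -5       70     s2
5     ok     -3       82     s2
1   fail     -2       98     s3
drop duplicate sensor (keep=first):
  status  drift  battery sensor
6     ok      1       12     s1
0     ok      2       18     s7
8     ok      4       21     s3
9   fail      4       63     s2
filter rows where sensor in ['s7', 's1', 's3']:
  status  drift  battery sensor
6     ok      1       12     s1
0     ok      2       18     s7
8     ok      4       21     s3
Taking the sum of column 'battery' gives 51.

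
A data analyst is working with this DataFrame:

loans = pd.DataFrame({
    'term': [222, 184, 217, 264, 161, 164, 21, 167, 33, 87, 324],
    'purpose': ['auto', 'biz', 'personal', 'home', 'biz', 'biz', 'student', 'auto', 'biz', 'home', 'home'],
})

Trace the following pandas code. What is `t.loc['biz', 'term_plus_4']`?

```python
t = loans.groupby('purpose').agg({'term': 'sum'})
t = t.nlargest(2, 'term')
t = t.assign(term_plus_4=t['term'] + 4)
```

546

group by purpose, sum of term:
          term
purpose       
auto       389
biz        542
home       675
personal   217
student     21
take 2 rows with largest term:
         term
purpose      
home      675
biz       542
add column term_plus_4 = t['term'] + 4:
         term  term_plus_4
purpose                   
home      675          679
biz       542          546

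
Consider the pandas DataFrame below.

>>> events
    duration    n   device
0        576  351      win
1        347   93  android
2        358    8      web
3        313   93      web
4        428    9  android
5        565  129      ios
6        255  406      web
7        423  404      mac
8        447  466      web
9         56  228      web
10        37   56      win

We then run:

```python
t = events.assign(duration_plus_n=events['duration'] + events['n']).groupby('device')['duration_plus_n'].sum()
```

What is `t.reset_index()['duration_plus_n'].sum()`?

6048

add column duration_plus_n = events['duration'] + events['n']:
    duration    n   device  duration_plus_n
0        576  351      win              927
1        347   93  android              440
2        358    8      web              366
3        313   93      web              406
4        428    9  android              437
5        565  129      ios              694
6        255  406      web              661
7        423  404      mac              827
8        447  466      web              913
9         56  228      web              284
10        37   56      win               93
group by device, sum of duration_plus_n:
device
android     877
ios         694
mac         827
web        2630
win        1020
Name: duration_plus_n, dtype: int64
reset_index():
    device  duration_plus_n
0  android              877
1      ios              694
2      mac              827
3      web             2630
4      win             1020
Then the sum of column 'duration_plus_n': 6048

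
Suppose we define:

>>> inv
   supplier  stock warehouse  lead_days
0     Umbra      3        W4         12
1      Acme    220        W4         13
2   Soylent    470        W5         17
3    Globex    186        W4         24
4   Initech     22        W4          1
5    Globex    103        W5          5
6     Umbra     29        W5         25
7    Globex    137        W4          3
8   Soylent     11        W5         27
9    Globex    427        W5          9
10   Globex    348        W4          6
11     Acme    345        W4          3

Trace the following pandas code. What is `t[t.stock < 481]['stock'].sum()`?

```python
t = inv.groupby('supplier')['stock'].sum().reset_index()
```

group by supplier, sum of stock:
supplier
Acme        565
Globex     1201
Initech      22
Soylent     481
Umbra        32
Name: stock, dtype: int64
reset_index():
  supplier  stock
0     Acme    565
1   Globex   1201
2  Initech     22
3  Soylent    481
4    Umbra     32
filter rows where stock < 481:
  supplier  stock
2  Initech     22
4    Umbra     32
The sum of column 'stock' is 54.

54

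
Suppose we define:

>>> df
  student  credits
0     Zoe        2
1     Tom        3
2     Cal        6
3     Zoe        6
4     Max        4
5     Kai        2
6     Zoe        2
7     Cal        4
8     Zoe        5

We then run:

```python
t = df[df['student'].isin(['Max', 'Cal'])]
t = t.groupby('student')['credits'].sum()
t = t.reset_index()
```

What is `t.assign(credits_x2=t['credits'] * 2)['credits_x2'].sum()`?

filter rows where student in ['Max', 'Cal']:
  student  credits
2     Cal        6
4     Max        4
7     Cal        4
group by student, sum of credits:
student
Cal    10
Max     4
Name: credits, dtype: int64
reset_index():
  student  credits
0     Cal       10
1     Max        4
add column credits_x2 = t['credits'] * 2:
  student  credits  credits_x2
0     Cal       10          20
1     Max        4           8
Hence 28.

28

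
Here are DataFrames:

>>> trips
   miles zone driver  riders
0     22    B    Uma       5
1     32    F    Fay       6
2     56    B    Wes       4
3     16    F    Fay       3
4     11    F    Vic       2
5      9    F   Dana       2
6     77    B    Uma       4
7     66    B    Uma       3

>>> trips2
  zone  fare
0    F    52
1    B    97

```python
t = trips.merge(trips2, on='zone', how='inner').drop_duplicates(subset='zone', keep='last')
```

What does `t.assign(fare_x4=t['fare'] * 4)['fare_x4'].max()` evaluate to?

merge on 'zone' (how='inner') → 8 rows:
   miles zone driver  riders  fare
0     22    B    Uma       5    97
1     32    F    Fay       6    52
2     56    B    Wes       4    97
3     16    F    Fay       3    52
4     11    F    Vic       2    52
5      9    F   Dana       2    52
6     77    B    Uma       4    97
7     66    B    Uma       3    97
drop duplicate zone (keep=last):
   miles zone driver  riders  fare
5      9    F   Dana       2    52
7     66    B    Uma       3    97
add column fare_x4 = t['fare'] * 4:
   miles zone driver  riders  fare  fare_x4
5      9    F   Dana       2    52      208
7     66    B    Uma       3    97      388

388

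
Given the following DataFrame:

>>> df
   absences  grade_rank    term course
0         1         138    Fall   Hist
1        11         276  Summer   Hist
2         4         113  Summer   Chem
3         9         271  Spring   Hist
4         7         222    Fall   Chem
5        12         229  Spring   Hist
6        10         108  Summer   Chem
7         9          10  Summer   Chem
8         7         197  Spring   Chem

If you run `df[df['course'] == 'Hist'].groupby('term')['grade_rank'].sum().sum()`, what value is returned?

914

filter rows where course == 'Hist':
   absences  grade_rank    term course
0         1         138    Fall   Hist
1        11         276  Summer   Hist
3         9         271  Spring   Hist
5        12         229  Spring   Hist
group by term, sum of grade_rank:
term
Fall      138
Spring    500
Summer    276
Name: grade_rank, dtype: int64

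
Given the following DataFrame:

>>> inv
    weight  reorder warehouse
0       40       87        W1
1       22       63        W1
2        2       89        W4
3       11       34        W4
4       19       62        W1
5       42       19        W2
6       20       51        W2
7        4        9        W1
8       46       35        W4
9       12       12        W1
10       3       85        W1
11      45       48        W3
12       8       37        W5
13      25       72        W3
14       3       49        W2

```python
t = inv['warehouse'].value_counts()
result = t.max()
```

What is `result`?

6

value_counts of warehouse:
warehouse
W1    6
W4    3
W2    3
W3    2
W5    1
Name: count, dtype: int64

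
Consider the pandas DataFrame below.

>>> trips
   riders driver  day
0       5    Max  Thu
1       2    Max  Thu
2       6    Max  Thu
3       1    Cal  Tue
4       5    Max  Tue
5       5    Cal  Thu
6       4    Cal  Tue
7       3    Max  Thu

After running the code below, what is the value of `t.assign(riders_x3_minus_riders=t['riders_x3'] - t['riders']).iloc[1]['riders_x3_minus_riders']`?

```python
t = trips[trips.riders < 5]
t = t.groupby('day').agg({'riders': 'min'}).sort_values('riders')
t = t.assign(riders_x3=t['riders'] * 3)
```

4

filter rows where riders < 5:
   riders driver  day
1       2    Max  Thu
3       1    Cal  Tue
6       4    Cal  Tue
7       3    Max  Thu
group by day, min of riders:
     riders
day        
Thu       2
Tue       1
sort by riders:
     riders
day        
Tue       1
Thu       2
add column riders_x3 = t['riders'] * 3:
     riders  riders_x3
day                   
Tue       1          3
Thu       2          6
add column riders_x3_minus_riders = t['riders_x3'] - t['riders']:
     riders  riders_x3  riders_x3_minus_riders
day                                           
Tue       1          3                       2
Thu       2          6                       4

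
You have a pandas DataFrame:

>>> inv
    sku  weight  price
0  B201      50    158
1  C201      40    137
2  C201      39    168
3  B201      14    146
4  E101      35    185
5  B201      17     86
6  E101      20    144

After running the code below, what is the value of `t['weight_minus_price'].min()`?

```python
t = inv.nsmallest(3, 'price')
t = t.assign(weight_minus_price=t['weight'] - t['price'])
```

-124

take 3 rows with smallest price:
    sku  weight  price
5  B201      17     86
1  C201      40    137
6  E101      20    144
add column weight_minus_price = t['weight'] - t['price']:
    sku  weight  price  weight_minus_price
5  B201      17     86                 -69
1  C201      40    137                 -97
6  E101      20    144                -124
Then the min of column 'weight_minus_price': -124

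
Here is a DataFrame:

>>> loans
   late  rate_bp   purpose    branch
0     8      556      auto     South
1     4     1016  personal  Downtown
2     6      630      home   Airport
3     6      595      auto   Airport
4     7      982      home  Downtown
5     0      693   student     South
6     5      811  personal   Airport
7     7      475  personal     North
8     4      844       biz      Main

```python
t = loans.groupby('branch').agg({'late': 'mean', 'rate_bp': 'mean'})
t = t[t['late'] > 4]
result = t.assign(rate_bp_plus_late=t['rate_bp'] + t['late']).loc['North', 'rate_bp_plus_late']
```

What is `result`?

group by branch: mean(late), mean(rate_bp):
              late     rate_bp
branch                        
Airport   5.666667  678.666667
Downtown  5.500000  999.000000
Main      4.000000  844.000000
North     7.000000  475.000000
South     4.000000  624.500000
filter rows where late > 4:
              late     rate_bp
branch                        
Airport   5.666667  678.666667
Downtown  5.500000  999.000000
North     7.000000  475.000000
add column rate_bp_plus_late = t['rate_bp'] + t['late']:
              late     rate_bp  rate_bp_plus_late
branch                                           
Airport   5.666667  678.666667         684.333333
Downtown  5.500000  999.000000        1004.500000
North     7.000000  475.000000         482.000000
The value at row 'North', column 'rate_bp_plus_late' is 482.0.

482.0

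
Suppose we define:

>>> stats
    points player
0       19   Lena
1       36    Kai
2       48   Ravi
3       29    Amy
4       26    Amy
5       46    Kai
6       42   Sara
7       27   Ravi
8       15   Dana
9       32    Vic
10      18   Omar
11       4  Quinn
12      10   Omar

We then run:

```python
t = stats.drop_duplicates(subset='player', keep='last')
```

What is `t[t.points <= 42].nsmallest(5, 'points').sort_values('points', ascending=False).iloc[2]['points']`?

drop duplicate player (keep=last):
    points player
0       19   Lena
4       26    Amy
5       46    Kai
6       42   Sara
7       27   Ravi
8       15   Dana
9       32    Vic
11       4  Quinn
12      10   Omar
filter rows where points <= 42:
    points player
0       19   Lena
4       26    Amy
6       42   Sara
7       27   Ravi
8       15   Dana
9       32    Vic
11       4  Quinn
12      10   Omar
take 5 rows with smallest points:
    points player
11       4  Quinn
12      10   Omar
8       15   Dana
0       19   Lena
4       26    Amy
sort by points descending:
    points player
4       26    Amy
0       19   Lena
8       15   Dana
12      10   Omar
11       4  Quinn
Then the value at position 2, column 'points': 15

15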